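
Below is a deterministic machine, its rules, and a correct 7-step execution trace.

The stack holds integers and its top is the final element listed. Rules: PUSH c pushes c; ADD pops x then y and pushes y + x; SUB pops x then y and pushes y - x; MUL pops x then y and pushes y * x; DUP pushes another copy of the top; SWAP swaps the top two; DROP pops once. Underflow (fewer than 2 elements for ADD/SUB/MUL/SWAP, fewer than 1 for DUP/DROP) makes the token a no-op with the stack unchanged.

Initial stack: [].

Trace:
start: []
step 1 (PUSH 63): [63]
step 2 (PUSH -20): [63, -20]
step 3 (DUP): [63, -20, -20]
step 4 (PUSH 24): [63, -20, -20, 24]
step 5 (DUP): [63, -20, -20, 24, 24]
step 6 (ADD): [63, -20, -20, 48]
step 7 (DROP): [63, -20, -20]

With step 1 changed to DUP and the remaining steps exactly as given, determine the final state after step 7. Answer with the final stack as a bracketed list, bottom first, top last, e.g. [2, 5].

(re-executing from step 1 with the substitution; state before step 1: [])
step 1 (DUP): []
step 2 (PUSH -20): [-20]
step 3 (DUP): [-20, -20]
step 4 (PUSH 24): [-20, -20, 24]
step 5 (DUP): [-20, -20, 24, 24]
step 6 (ADD): [-20, -20, 48]
step 7 (DROP): [-20, -20]

[-20, -20]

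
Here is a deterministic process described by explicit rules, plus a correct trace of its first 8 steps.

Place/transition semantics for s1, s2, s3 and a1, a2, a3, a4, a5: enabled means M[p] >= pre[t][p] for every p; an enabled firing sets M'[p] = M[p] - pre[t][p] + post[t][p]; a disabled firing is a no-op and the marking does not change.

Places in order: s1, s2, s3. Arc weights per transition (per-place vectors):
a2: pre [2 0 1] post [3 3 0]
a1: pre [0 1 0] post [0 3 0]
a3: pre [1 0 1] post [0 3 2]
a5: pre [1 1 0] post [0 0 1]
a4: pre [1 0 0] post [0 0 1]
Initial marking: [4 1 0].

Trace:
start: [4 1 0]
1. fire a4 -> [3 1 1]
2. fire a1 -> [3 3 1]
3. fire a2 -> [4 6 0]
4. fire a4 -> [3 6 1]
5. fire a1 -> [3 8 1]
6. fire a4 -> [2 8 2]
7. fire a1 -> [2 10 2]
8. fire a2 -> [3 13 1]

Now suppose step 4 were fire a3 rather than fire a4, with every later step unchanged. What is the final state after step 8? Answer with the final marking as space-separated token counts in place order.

4 13 0

(re-executing from step 4 with the substitution; state before step 4: [4 6 0])
4. fire a3 -> [4 6 0]
5. fire a1 -> [4 8 0]
6. fire a4 -> [3 8 1]
7. fire a1 -> [3 10 1]
8. fire a2 -> [4 13 0]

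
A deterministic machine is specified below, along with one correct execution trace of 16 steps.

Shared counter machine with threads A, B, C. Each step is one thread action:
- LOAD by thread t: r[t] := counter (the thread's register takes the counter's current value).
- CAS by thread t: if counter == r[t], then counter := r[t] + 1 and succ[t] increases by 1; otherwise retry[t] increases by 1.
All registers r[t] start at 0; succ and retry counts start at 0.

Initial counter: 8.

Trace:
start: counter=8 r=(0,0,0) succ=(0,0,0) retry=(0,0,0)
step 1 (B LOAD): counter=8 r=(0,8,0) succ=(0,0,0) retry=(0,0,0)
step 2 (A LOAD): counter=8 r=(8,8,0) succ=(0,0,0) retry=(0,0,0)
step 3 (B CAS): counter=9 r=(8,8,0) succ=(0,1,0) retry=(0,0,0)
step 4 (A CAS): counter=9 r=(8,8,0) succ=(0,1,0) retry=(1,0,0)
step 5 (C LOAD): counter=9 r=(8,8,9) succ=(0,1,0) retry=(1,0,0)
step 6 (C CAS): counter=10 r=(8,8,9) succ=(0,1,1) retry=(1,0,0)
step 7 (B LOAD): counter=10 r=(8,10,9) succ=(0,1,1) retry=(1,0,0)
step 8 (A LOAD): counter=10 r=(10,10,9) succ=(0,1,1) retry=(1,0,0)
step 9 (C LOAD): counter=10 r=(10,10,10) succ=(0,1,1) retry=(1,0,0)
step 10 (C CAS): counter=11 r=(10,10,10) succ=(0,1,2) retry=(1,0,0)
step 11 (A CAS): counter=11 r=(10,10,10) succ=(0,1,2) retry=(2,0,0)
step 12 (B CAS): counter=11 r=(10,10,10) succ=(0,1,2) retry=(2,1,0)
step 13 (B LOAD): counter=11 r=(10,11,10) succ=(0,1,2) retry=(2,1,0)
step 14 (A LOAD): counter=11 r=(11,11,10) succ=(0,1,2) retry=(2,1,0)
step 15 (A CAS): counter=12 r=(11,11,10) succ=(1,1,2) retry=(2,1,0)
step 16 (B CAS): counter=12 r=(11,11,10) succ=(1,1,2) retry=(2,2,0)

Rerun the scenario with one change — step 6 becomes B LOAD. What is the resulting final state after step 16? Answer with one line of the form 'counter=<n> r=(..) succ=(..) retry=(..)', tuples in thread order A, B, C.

counter=11 r=(10,10,9) succ=(1,1,1) retry=(2,2,0)

(re-executing from step 6 with the substitution; state before step 6: counter=9 r=(8,8,9) succ=(0,1,0) retry=(1,0,0))
step 6 (B LOAD): counter=9 r=(8,9,9) succ=(0,1,0) retry=(1,0,0)
step 7 (B LOAD): counter=9 r=(8,9,9) succ=(0,1,0) retry=(1,0,0)
step 8 (A LOAD): counter=9 r=(9,9,9) succ=(0,1,0) retry=(1,0,0)
step 9 (C LOAD): counter=9 r=(9,9,9) succ=(0,1,0) retry=(1,0,0)
step 10 (C CAS): counter=10 r=(9,9,9) succ=(0,1,1) retry=(1,0,0)
step 11 (A CAS): counter=10 r=(9,9,9) succ=(0,1,1) retry=(2,0,0)
step 12 (B CAS): counter=10 r=(9,9,9) succ=(0,1,1) retry=(2,1,0)
step 13 (B LOAD): counter=10 r=(9,10,9) succ=(0,1,1) retry=(2,1,0)
step 14 (A LOAD): counter=10 r=(10,10,9) succ=(0,1,1) retry=(2,1,0)
step 15 (A CAS): counter=11 r=(10,10,9) succ=(1,1,1) retry=(2,1,0)
step 16 (B CAS): counter=11 r=(10,10,9) succ=(1,1,1) retry=(2,2,0)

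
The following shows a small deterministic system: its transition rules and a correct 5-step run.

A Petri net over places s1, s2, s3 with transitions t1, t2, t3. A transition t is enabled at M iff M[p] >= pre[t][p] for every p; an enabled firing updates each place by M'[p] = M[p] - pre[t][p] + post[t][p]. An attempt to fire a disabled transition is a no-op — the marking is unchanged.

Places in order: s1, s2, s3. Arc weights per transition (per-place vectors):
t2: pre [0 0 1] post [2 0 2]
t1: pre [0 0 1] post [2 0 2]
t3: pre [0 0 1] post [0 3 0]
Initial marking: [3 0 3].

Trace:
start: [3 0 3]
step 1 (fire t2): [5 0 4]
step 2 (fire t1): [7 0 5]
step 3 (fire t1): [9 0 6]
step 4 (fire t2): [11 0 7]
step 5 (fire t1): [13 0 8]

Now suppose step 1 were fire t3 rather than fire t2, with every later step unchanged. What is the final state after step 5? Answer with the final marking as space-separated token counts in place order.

11 3 6

(re-executing from step 1 with the substitution; state before step 1: [3 0 3])
step 1 (fire t3): [3 3 2]
step 2 (fire t1): [5 3 3]
step 3 (fire t1): [7 3 4]
step 4 (fire t2): [9 3 5]
step 5 (fire t1): [11 3 6]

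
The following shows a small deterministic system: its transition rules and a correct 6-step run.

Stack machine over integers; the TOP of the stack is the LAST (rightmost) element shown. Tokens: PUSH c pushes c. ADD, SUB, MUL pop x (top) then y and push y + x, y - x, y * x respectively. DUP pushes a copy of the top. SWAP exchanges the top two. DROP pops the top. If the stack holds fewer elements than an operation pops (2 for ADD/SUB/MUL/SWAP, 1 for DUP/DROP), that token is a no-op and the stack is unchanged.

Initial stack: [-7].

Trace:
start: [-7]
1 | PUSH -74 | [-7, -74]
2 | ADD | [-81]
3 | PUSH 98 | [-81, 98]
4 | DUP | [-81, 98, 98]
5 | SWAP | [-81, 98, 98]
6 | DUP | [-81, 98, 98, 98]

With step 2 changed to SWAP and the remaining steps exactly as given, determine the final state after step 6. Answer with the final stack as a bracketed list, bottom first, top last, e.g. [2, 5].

[-74, -7, 98, 98, 98]

(re-executing from step 2 with the substitution; state before step 2: [-7, -74])
2 | SWAP | [-74, -7]
3 | PUSH 98 | [-74, -7, 98]
4 | DUP | [-74, -7, 98, 98]
5 | SWAP | [-74, -7, 98, 98]
6 | DUP | [-74, -7, 98, 98, 98]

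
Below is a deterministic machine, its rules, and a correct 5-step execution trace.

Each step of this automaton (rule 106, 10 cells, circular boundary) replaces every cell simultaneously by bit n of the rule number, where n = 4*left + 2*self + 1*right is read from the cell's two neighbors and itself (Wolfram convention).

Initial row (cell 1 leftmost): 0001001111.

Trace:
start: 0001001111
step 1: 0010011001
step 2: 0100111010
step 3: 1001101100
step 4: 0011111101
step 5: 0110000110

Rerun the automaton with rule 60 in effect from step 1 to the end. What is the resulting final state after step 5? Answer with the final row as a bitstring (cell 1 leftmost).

0001001110

(re-executing steps 1..5 under rule 60; state before step 1: 0001001111)
step 1: 1001101000
step 2: 1101011100
step 3: 1011110010
step 4: 1110001011
step 5: 0001001110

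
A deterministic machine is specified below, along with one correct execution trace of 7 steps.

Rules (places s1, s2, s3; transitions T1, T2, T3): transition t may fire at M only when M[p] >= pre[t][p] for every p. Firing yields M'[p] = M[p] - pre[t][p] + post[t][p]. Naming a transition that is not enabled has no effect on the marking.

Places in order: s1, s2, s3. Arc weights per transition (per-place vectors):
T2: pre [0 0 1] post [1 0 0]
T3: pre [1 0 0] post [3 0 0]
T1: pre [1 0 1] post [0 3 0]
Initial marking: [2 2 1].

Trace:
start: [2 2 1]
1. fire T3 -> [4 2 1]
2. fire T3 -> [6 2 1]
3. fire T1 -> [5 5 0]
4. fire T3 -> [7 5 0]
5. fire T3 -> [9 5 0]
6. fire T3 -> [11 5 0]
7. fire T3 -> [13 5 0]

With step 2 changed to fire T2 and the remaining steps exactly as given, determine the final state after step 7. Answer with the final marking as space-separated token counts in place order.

13 2 0

(re-executing from step 2 with the substitution; state before step 2: [4 2 1])
2. fire T2 -> [5 2 0]
3. fire T1 -> [5 2 0]
4. fire T3 -> [7 2 0]
5. fire T3 -> [9 2 0]
6. fire T3 -> [11 2 0]
7. fire T3 -> [13 2 0]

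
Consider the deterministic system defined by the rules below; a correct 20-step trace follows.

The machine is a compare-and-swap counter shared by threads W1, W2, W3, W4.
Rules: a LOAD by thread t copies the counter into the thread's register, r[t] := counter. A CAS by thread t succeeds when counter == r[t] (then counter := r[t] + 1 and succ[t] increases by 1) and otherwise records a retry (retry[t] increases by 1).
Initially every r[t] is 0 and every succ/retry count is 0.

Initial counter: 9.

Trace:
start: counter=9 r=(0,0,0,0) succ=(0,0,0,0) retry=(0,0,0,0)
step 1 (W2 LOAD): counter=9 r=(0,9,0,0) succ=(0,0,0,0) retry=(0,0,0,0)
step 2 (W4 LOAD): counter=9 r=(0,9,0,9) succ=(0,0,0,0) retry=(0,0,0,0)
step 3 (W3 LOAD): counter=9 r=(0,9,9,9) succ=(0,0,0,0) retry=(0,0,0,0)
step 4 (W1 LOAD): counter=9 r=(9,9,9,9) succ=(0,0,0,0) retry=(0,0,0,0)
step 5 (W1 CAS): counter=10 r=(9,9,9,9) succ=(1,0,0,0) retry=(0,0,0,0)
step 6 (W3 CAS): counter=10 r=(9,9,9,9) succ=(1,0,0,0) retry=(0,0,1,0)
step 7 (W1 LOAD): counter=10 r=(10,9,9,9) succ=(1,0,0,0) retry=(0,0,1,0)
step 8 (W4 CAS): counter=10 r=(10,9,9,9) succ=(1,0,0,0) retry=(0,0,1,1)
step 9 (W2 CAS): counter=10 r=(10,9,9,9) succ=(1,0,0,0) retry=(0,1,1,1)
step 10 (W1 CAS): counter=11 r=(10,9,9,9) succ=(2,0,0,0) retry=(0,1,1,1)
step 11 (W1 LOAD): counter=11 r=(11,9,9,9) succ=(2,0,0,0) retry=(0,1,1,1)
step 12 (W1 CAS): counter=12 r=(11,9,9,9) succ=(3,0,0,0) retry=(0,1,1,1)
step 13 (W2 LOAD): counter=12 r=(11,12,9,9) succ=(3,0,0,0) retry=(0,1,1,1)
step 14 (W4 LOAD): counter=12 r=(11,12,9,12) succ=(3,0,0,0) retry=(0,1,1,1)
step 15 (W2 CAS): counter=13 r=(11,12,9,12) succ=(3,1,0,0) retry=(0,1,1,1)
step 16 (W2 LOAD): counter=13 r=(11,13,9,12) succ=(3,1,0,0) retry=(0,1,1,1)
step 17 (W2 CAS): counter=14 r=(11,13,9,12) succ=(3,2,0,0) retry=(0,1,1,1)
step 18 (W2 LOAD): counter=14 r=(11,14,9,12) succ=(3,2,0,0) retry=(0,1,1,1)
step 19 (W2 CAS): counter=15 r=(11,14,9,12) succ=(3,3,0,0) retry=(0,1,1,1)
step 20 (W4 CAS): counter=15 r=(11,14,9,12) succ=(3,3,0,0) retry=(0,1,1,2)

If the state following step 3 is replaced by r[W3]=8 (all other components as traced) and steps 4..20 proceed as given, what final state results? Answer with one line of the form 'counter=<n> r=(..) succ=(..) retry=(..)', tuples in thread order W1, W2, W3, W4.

state after step 3 := counter=9 r=(0,9,8,9) succ=(0,0,0,0) retry=(0,0,0,0)
step 4 (W1 LOAD): counter=9 r=(9,9,8,9) succ=(0,0,0,0) retry=(0,0,0,0)
step 5 (W1 CAS): counter=10 r=(9,9,8,9) succ=(1,0,0,0) retry=(0,0,0,0)
step 6 (W3 CAS): counter=10 r=(9,9,8,9) succ=(1,0,0,0) retry=(0,0,1,0)
step 7 (W1 LOAD): counter=10 r=(10,9,8,9) succ=(1,0,0,0) retry=(0,0,1,0)
step 8 (W4 CAS): counter=10 r=(10,9,8,9) succ=(1,0,0,0) retry=(0,0,1,1)
step 9 (W2 CAS): counter=10 r=(10,9,8,9) succ=(1,0,0,0) retry=(0,1,1,1)
step 10 (W1 CAS): counter=11 r=(10,9,8,9) succ=(2,0,0,0) retry=(0,1,1,1)
step 11 (W1 LOAD): counter=11 r=(11,9,8,9) succ=(2,0,0,0) retry=(0,1,1,1)
step 12 (W1 CAS): counter=12 r=(11,9,8,9) succ=(3,0,0,0) retry=(0,1,1,1)
step 13 (W2 LOAD): counter=12 r=(11,12,8,9) succ=(3,0,0,0) retry=(0,1,1,1)
step 14 (W4 LOAD): counter=12 r=(11,12,8,12) succ=(3,0,0,0) retry=(0,1,1,1)
step 15 (W2 CAS): counter=13 r=(11,12,8,12) succ=(3,1,0,0) retry=(0,1,1,1)
step 16 (W2 LOAD): counter=13 r=(11,13,8,12) succ=(3,1,0,0) retry=(0,1,1,1)
step 17 (W2 CAS): counter=14 r=(11,13,8,12) succ=(3,2,0,0) retry=(0,1,1,1)
step 18 (W2 LOAD): counter=14 r=(11,14,8,12) succ=(3,2,0,0) retry=(0,1,1,1)
step 19 (W2 CAS): counter=15 r=(11,14,8,12) succ=(3,3,0,0) retry=(0,1,1,1)
step 20 (W4 CAS): counter=15 r=(11,14,8,12) succ=(3,3,0,0) retry=(0,1,1,2)

counter=15 r=(11,14,8,12) succ=(3,3,0,0) retry=(0,1,1,2)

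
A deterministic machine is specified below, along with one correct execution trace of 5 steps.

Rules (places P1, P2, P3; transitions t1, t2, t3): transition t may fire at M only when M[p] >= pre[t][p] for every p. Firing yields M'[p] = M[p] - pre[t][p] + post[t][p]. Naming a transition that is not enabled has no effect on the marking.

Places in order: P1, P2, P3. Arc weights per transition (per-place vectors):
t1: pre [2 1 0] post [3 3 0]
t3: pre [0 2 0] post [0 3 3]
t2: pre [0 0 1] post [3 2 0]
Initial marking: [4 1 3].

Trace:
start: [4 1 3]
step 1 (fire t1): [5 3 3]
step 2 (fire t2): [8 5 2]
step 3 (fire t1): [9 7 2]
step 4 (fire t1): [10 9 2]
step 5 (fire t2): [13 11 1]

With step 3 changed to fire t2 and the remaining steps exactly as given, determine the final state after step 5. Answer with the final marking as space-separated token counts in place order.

(re-executing from step 3 with the substitution; state before step 3: [8 5 2])
step 3 (fire t2): [11 7 1]
step 4 (fire t1): [12 9 1]
step 5 (fire t2): [15 11 0]

15 11 0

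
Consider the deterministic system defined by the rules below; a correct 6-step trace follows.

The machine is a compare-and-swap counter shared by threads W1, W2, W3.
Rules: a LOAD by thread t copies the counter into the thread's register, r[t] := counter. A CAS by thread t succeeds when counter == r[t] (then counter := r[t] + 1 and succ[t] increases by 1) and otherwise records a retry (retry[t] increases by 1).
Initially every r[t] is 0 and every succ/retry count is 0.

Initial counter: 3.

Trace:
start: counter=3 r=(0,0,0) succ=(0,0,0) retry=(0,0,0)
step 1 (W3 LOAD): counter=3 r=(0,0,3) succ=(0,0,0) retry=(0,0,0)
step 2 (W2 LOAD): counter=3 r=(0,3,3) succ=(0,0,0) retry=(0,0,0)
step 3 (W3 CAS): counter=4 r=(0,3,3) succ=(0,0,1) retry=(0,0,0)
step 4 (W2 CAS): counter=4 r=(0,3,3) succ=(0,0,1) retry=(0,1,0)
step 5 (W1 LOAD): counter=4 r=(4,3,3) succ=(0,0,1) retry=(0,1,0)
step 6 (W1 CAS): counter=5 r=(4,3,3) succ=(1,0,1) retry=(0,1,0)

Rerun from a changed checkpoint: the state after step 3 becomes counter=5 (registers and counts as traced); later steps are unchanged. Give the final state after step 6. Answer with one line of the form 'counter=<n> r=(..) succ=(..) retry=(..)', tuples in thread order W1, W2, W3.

state after step 3 := counter=5 r=(0,3,3) succ=(0,0,1) retry=(0,0,0)
step 4 (W2 CAS): counter=5 r=(0,3,3) succ=(0,0,1) retry=(0,1,0)
step 5 (W1 LOAD): counter=5 r=(5,3,3) succ=(0,0,1) retry=(0,1,0)
step 6 (W1 CAS): counter=6 r=(5,3,3) succ=(1,0,1) retry=(0,1,0)

counter=6 r=(5,3,3) succ=(1,0,1) retry=(0,1,0)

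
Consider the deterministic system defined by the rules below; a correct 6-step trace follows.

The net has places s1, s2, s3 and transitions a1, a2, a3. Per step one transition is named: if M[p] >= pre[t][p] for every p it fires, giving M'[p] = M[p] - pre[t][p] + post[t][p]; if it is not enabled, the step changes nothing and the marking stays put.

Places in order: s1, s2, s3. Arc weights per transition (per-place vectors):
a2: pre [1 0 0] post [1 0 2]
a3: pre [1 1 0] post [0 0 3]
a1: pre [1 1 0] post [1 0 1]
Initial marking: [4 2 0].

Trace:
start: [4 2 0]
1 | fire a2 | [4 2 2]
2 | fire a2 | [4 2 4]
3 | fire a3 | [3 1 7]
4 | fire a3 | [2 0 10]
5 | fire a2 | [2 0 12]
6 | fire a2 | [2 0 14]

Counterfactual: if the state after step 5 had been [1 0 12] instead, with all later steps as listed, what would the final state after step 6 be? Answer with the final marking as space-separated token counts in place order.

state after step 5 := [1 0 12]
6 | fire a2 | [1 0 14]

1 0 14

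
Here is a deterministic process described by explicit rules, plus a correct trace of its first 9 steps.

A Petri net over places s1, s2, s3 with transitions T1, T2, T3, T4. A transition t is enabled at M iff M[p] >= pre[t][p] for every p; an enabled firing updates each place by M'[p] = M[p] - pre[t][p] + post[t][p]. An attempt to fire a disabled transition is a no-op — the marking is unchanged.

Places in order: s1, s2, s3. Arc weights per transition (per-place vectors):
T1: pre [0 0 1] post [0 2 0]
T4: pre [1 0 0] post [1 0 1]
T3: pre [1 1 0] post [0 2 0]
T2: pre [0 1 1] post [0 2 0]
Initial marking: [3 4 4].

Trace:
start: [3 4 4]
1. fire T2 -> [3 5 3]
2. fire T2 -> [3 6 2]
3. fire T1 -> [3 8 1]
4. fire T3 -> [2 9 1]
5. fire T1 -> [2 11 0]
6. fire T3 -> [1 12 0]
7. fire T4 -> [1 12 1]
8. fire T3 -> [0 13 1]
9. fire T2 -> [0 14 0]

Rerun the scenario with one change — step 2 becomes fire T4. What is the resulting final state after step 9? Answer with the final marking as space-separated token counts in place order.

(re-executing from step 2 with the substitution; state before step 2: [3 5 3])
2. fire T4 -> [3 5 4]
3. fire T1 -> [3 7 3]
4. fire T3 -> [2 8 3]
5. fire T1 -> [2 10 2]
6. fire T3 -> [1 11 2]
7. fire T4 -> [1 11 3]
8. fire T3 -> [0 12 3]
9. fire T2 -> [0 13 2]

0 13 2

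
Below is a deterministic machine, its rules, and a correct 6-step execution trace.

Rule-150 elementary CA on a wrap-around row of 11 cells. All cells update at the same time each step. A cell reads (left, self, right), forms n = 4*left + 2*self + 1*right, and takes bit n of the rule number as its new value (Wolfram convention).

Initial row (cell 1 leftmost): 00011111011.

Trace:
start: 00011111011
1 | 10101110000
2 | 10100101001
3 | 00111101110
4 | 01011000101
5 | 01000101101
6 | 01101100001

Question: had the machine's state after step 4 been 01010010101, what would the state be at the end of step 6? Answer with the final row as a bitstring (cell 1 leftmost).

01001100101

state after step 4 := 01010010101
5 | 01011110101
6 | 01001100101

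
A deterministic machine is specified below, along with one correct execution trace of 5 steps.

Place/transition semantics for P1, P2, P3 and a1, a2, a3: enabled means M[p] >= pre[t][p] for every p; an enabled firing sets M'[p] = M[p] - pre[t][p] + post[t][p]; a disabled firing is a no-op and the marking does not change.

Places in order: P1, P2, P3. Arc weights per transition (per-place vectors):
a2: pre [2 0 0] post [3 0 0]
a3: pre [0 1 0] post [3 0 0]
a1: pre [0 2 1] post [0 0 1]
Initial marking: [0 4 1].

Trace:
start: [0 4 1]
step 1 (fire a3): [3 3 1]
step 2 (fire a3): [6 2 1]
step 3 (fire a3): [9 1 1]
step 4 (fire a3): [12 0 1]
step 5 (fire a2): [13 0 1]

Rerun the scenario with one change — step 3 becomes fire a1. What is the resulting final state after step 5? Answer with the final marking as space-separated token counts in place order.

(re-executing from step 3 with the substitution; state before step 3: [6 2 1])
step 3 (fire a1): [6 0 1]
step 4 (fire a3): [6 0 1]
step 5 (fire a2): [7 0 1]

7 0 1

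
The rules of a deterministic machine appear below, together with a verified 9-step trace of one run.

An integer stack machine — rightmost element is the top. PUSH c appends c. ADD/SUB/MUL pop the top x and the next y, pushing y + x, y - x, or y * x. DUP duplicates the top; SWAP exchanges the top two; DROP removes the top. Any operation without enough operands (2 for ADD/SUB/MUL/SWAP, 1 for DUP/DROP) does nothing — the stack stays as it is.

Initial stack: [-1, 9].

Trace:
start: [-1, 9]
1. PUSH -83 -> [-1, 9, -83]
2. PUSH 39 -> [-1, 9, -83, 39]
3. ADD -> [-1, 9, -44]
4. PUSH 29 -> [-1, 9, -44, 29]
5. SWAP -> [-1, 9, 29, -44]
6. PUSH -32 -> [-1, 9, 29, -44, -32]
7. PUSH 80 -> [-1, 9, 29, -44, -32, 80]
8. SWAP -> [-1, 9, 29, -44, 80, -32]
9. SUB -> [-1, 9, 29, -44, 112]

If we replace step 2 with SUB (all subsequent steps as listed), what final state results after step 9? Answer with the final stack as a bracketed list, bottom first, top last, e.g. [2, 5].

[29, 91, 112]

(re-executing from step 2 with the substitution; state before step 2: [-1, 9, -83])
2. SUB -> [-1, 92]
3. ADD -> [91]
4. PUSH 29 -> [91, 29]
5. SWAP -> [29, 91]
6. PUSH -32 -> [29, 91, -32]
7. PUSH 80 -> [29, 91, -32, 80]
8. SWAP -> [29, 91, 80, -32]
9. SUB -> [29, 91, 112]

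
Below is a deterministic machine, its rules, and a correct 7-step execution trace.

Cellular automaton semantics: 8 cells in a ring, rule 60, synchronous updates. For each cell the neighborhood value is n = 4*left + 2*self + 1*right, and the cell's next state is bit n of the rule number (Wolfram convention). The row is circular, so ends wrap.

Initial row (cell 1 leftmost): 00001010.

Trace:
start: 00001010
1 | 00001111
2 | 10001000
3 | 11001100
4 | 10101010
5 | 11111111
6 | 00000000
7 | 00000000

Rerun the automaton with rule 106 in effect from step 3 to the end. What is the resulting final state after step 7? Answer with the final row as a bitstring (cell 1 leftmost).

00010001

(re-executing steps 3..7 under rule 106; state before step 3: 10001000)
3 | 00010001
4 | 00100010
5 | 01000100
6 | 10001000
7 | 00010001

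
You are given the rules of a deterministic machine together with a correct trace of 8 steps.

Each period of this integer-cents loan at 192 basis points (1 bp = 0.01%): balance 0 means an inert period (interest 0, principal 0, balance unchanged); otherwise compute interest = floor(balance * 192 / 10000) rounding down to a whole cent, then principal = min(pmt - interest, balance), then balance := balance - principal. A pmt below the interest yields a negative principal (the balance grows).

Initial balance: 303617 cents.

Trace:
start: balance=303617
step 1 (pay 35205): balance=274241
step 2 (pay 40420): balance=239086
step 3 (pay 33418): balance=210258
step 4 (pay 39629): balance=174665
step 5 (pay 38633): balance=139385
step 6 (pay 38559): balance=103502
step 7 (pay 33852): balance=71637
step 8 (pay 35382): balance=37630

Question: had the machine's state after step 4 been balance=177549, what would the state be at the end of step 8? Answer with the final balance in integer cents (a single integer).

40741

state after step 4 := balance=177549
step 5 (pay 38633): balance=142324
step 6 (pay 38559): balance=106497
step 7 (pay 33852): balance=74689
step 8 (pay 35382): balance=40741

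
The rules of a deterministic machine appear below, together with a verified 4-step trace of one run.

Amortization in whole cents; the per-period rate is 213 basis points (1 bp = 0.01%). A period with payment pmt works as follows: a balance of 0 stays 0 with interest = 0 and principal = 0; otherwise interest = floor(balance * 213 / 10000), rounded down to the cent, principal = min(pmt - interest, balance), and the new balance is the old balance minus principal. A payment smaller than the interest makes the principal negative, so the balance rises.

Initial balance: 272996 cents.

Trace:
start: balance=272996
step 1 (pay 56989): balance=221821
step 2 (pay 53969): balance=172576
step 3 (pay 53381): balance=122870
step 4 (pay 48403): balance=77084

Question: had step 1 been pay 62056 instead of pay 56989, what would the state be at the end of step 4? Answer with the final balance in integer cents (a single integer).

(re-executing from step 1 with the substitution; state before step 1: balance=272996)
step 1 (pay 62056): balance=216754
step 2 (pay 53969): balance=167401
step 3 (pay 53381): balance=117585
step 4 (pay 48403): balance=71686

71686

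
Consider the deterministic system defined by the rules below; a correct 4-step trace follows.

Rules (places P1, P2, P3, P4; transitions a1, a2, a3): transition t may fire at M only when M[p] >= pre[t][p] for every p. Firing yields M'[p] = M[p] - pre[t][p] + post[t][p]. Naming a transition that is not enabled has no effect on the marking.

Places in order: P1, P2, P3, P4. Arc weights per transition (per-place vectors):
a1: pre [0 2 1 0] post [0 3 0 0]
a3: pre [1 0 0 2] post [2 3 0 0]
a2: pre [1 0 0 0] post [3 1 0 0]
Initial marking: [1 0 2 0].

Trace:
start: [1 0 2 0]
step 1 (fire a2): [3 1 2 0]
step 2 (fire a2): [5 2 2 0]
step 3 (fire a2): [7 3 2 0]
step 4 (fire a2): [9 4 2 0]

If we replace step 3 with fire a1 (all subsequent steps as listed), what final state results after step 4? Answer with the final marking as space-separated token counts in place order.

(re-executing from step 3 with the substitution; state before step 3: [5 2 2 0])
step 3 (fire a1): [5 3 1 0]
step 4 (fire a2): [7 4 1 0]

7 4 1 0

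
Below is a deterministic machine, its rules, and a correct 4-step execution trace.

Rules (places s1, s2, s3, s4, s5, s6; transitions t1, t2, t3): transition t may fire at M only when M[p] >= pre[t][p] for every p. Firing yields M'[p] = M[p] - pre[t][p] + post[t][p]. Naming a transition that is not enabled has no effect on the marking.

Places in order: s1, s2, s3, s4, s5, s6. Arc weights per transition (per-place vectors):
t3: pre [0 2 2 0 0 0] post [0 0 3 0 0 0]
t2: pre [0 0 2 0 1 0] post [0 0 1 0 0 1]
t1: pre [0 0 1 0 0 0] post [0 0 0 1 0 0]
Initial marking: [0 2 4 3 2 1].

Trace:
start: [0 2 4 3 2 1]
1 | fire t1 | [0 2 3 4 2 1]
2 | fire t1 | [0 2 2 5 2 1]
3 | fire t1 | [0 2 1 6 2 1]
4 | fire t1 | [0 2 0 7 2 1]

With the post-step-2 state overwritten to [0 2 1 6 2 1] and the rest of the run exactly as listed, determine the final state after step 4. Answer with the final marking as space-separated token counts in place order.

0 2 0 7 2 1

state after step 2 := [0 2 1 6 2 1]
3 | fire t1 | [0 2 0 7 2 1]
4 | fire t1 | [0 2 0 7 2 1]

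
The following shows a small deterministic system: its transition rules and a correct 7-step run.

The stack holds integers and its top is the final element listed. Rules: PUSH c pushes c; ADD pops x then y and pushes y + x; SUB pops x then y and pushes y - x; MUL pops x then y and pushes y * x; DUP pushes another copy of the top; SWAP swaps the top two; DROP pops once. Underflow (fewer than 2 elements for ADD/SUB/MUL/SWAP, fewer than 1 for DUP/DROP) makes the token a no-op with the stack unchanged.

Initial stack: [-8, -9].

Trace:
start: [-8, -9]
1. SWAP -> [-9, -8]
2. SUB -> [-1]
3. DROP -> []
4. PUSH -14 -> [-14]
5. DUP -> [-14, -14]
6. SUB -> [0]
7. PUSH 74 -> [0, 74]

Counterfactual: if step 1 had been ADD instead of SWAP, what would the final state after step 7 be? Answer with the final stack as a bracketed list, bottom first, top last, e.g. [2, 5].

(re-executing from step 1 with the substitution; state before step 1: [-8, -9])
1. ADD -> [-17]
2. SUB -> [-17]
3. DROP -> []
4. PUSH -14 -> [-14]
5. DUP -> [-14, -14]
6. SUB -> [0]
7. PUSH 74 -> [0, 74]

[0, 74]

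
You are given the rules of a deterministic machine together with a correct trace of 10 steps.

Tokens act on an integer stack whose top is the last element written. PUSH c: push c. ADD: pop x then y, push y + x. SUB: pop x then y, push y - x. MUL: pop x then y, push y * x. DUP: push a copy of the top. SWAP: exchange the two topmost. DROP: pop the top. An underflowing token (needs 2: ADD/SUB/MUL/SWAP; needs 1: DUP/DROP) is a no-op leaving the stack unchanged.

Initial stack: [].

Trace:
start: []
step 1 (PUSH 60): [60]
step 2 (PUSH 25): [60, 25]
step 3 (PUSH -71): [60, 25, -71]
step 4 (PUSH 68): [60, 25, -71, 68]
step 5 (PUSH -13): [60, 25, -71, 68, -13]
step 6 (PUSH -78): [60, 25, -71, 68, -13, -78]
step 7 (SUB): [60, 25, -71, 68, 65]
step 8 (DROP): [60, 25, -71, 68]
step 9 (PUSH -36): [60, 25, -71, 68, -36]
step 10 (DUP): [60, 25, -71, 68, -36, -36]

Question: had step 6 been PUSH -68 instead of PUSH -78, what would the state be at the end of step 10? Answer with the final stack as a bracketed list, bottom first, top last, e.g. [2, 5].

[60, 25, -71, 68, -36, -36]

(re-executing from step 6 with the substitution; state before step 6: [60, 25, -71, 68, -13])
step 6 (PUSH -68): [60, 25, -71, 68, -13, -68]
step 7 (SUB): [60, 25, -71, 68, 55]
step 8 (DROP): [60, 25, -71, 68]
step 9 (PUSH -36): [60, 25, -71, 68, -36]
step 10 (DUP): [60, 25, -71, 68, -36, -36]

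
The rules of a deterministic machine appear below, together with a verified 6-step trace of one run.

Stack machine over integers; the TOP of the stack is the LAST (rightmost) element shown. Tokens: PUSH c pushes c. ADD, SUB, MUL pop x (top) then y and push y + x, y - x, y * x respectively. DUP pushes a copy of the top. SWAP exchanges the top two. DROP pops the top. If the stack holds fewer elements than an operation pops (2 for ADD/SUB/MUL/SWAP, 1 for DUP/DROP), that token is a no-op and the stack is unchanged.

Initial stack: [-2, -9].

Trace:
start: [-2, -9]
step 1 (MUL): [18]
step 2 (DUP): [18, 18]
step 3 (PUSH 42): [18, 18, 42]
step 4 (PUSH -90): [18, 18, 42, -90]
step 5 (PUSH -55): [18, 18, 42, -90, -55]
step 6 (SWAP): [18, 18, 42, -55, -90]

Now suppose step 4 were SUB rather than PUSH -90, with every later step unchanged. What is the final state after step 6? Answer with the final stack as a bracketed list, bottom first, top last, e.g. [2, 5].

[18, -55, -24]

(re-executing from step 4 with the substitution; state before step 4: [18, 18, 42])
step 4 (SUB): [18, -24]
step 5 (PUSH -55): [18, -24, -55]
step 6 (SWAP): [18, -55, -24]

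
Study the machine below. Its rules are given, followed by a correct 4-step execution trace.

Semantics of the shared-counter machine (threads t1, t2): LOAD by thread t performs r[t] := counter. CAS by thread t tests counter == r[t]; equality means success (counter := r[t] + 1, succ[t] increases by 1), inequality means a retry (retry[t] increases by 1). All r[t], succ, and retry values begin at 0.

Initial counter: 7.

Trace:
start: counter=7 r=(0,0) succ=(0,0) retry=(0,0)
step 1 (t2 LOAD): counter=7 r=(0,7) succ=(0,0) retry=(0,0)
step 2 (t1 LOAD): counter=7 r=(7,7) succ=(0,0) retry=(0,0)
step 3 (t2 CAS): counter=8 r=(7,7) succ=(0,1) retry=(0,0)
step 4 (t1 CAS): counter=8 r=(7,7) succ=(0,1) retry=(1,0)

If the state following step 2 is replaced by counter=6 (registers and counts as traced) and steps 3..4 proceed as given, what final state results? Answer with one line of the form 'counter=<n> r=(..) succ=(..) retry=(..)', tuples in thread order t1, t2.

state after step 2 := counter=6 r=(7,7) succ=(0,0) retry=(0,0)
step 3 (t2 CAS): counter=6 r=(7,7) succ=(0,0) retry=(0,1)
step 4 (t1 CAS): counter=6 r=(7,7) succ=(0,0) retry=(1,1)

counter=6 r=(7,7) succ=(0,0) retry=(1,1)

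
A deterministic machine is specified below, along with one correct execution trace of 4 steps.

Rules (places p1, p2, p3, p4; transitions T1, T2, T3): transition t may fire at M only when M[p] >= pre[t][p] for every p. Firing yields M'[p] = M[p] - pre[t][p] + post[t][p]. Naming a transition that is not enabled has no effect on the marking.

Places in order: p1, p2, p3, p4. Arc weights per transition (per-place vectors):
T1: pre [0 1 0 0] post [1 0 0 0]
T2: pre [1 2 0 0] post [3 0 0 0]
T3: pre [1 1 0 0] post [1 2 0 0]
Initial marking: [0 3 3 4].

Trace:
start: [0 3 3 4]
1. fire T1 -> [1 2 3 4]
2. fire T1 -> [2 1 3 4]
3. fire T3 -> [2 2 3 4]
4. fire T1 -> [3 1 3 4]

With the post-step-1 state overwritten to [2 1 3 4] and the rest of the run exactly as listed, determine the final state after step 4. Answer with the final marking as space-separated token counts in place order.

state after step 1 := [2 1 3 4]
2. fire T1 -> [3 0 3 4]
3. fire T3 -> [3 0 3 4]
4. fire T1 -> [3 0 3 4]

3 0 3 4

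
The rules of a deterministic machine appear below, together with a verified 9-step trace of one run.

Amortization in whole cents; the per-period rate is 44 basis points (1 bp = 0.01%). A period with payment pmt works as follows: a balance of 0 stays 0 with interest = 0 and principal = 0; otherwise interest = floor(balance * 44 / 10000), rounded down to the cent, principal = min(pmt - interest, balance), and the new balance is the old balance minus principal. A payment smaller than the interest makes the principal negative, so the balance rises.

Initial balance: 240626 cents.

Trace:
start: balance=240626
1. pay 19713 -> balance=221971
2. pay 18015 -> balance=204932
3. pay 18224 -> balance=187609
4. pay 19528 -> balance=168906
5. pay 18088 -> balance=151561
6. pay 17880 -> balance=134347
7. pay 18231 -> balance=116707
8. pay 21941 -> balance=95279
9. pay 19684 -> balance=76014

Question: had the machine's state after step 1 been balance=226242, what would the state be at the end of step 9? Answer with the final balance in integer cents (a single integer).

state after step 1 := balance=226242
2. pay 18015 -> balance=209222
3. pay 18224 -> balance=191918
4. pay 19528 -> balance=173234
5. pay 18088 -> balance=155908
6. pay 17880 -> balance=138713
7. pay 18231 -> balance=121092
8. pay 21941 -> balance=99683
9. pay 19684 -> balance=80437

80437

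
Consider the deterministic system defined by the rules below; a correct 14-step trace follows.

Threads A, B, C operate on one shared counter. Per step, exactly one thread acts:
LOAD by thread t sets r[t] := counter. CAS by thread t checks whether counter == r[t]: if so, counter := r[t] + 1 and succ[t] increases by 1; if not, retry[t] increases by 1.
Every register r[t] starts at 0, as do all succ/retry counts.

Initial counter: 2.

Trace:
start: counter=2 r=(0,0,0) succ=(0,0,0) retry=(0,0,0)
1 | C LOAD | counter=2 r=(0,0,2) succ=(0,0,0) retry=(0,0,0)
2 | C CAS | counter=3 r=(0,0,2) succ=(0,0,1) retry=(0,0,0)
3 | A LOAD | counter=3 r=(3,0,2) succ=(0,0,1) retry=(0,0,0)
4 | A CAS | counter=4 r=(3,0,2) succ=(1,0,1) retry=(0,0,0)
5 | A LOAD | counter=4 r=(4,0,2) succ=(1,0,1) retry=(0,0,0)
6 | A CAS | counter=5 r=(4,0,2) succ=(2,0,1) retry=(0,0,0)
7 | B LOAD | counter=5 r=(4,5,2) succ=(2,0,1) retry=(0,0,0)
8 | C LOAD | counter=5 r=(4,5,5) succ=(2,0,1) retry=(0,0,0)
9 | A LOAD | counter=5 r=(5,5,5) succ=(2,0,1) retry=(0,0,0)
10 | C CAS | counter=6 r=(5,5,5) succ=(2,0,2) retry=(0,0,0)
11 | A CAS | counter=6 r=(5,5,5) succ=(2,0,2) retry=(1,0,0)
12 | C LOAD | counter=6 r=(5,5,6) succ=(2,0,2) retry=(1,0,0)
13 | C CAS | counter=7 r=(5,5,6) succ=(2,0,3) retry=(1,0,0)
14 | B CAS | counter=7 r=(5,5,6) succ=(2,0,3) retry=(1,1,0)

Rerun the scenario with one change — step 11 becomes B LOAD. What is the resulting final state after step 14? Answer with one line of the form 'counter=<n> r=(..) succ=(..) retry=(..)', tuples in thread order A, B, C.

(re-executing from step 11 with the substitution; state before step 11: counter=6 r=(5,5,5) succ=(2,0,2) retry=(0,0,0))
11 | B LOAD | counter=6 r=(5,6,5) succ=(2,0,2) retry=(0,0,0)
12 | C LOAD | counter=6 r=(5,6,6) succ=(2,0,2) retry=(0,0,0)
13 | C CAS | counter=7 r=(5,6,6) succ=(2,0,3) retry=(0,0,0)
14 | B CAS | counter=7 r=(5,6,6) succ=(2,0,3) retry=(0,1,0)

counter=7 r=(5,6,6) succ=(2,0,3) retry=(0,1,0)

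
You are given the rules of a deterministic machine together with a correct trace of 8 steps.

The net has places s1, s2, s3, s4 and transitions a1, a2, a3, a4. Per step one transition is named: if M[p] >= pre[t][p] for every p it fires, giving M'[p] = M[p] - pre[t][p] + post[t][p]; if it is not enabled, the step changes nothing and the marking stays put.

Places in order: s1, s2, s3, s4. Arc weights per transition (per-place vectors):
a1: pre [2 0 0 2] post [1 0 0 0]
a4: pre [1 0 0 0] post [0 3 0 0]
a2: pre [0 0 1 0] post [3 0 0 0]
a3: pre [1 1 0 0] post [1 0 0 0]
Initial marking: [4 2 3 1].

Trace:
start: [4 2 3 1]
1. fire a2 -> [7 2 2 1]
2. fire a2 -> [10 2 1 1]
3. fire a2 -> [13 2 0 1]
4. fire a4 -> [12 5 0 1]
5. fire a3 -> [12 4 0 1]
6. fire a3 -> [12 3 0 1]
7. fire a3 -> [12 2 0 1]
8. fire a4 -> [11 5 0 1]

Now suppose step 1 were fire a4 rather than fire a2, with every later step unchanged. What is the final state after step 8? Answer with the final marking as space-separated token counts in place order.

(re-executing from step 1 with the substitution; state before step 1: [4 2 3 1])
1. fire a4 -> [3 5 3 1]
2. fire a2 -> [6 5 2 1]
3. fire a2 -> [9 5 1 1]
4. fire a4 -> [8 8 1 1]
5. fire a3 -> [8 7 1 1]
6. fire a3 -> [8 6 1 1]
7. fire a3 -> [8 5 1 1]
8. fire a4 -> [7 8 1 1]

7 8 1 1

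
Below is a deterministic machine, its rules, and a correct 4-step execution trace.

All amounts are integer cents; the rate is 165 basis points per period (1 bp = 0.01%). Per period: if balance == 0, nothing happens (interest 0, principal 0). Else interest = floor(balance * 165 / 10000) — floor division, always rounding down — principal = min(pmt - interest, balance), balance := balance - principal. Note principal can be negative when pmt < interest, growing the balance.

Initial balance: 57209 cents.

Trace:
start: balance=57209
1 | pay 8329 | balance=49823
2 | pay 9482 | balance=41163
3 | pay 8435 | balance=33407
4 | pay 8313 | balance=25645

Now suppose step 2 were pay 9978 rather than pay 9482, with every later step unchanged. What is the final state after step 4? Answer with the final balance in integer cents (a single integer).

(re-executing from step 2 with the substitution; state before step 2: balance=49823)
2 | pay 9978 | balance=40667
3 | pay 8435 | balance=32903
4 | pay 8313 | balance=25132

25132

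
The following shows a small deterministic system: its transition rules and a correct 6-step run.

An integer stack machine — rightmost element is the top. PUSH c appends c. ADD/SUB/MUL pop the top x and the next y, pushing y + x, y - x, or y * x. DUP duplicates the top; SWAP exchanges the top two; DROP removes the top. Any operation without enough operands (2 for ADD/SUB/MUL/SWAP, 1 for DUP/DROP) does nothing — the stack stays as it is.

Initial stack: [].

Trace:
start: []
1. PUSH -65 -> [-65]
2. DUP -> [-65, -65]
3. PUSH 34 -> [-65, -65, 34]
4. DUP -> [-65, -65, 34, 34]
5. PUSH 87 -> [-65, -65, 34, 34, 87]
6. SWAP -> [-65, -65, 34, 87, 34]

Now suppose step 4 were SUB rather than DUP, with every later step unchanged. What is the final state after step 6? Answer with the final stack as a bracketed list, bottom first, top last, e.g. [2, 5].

(re-executing from step 4 with the substitution; state before step 4: [-65, -65, 34])
4. SUB -> [-65, -99]
5. PUSH 87 -> [-65, -99, 87]
6. SWAP -> [-65, 87, -99]

[-65, 87, -99]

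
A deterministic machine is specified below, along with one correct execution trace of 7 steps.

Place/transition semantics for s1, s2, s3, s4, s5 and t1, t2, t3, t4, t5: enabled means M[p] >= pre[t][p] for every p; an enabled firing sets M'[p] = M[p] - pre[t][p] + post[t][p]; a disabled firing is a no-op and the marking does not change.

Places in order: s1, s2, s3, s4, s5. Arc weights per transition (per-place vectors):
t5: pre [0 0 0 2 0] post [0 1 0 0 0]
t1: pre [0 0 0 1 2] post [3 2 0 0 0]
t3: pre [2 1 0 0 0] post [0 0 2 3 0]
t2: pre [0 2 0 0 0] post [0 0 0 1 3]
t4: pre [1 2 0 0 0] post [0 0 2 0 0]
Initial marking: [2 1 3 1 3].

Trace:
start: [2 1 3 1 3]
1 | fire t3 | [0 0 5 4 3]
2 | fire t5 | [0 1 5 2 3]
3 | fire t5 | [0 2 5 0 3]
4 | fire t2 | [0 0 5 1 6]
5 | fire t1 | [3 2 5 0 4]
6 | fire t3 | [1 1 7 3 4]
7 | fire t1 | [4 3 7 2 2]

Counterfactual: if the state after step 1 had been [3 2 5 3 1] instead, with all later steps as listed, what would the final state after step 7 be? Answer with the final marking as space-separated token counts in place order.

state after step 1 := [3 2 5 3 1]
2 | fire t5 | [3 3 5 1 1]
3 | fire t5 | [3 3 5 1 1]
4 | fire t2 | [3 1 5 2 4]
5 | fire t1 | [6 3 5 1 2]
6 | fire t3 | [4 2 7 4 2]
7 | fire t1 | [7 4 7 3 0]

7 4 7 3 0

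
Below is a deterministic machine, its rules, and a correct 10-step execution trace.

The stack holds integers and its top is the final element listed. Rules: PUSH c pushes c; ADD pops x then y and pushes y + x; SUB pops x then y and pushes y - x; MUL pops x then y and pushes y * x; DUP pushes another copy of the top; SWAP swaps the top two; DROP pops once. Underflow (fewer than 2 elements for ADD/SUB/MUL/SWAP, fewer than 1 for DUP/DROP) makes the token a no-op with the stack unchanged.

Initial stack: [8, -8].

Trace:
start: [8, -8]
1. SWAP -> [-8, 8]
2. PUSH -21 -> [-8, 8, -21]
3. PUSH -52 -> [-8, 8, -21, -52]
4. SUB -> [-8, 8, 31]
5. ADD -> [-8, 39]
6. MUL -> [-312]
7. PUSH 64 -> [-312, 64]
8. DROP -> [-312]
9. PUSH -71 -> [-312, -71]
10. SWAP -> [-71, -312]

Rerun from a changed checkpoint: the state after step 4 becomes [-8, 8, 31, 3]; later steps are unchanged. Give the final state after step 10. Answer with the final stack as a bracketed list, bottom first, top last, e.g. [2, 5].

state after step 4 := [-8, 8, 31, 3]
5. ADD -> [-8, 8, 34]
6. MUL -> [-8, 272]
7. PUSH 64 -> [-8, 272, 64]
8. DROP -> [-8, 272]
9. PUSH -71 -> [-8, 272, -71]
10. SWAP -> [-8, -71, 272]

[-8, -71, 272]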